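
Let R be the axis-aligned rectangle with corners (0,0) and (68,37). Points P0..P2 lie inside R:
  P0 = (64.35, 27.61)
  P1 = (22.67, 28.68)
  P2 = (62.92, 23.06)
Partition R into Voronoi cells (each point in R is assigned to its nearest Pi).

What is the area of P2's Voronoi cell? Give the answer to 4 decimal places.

Area of P2's cell: 748.1264

1. box [0,68]×[0,37]: [(0, 0) (68, 0) (68, 37) (0, 37)]
2. ⊥bis P2·P0 via (63.635,25.335): [(0, 0) (68, 0) (68, 23.9631) (26.5191, 37) (0, 37)]  |A|=2245.6097
3. ⊥bis P2·P1 via (42.795,25.87): [(39.1828, 0) (68, 0) (68, 23.9631) (43.5995, 31.6319)]  |A|=748.1264
4. canonical 4-gon: [(39.1828, 0) (68, 0) (68, 23.9631) (43.5995, 31.6319)]
5. shoelace: 748.1264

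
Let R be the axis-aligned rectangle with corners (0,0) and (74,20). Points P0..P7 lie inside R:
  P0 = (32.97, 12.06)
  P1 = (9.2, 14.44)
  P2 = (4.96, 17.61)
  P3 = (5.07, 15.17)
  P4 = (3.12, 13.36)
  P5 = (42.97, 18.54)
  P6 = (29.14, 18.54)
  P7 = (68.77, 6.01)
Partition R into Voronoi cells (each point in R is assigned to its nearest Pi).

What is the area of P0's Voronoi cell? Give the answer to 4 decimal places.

Area of P0's cell: 323.0314

1. box [0,74]×[0,20]: [(0, 0) (74, 0) (74, 20) (0, 20)]
2. ⊥bis P0·P1 via (21.085,13.25): [(19.7583, 0) (74, 0) (74, 20) (21.7609, 20)]  |A|=1064.8082
3. ⊥bis P0·P2 via (18.965,14.835): [(19.7583, 0) (74, 0) (74, 20) (21.7609, 20)]  |A|=1064.8082
4. ⊥bis P0·P3 via (19.02,13.615): [(19.7583, 0) (74, 0) (74, 20) (21.7609, 20)]  |A|=1064.8082
5. ⊥bis P0·P4 via (18.045,12.71): [(19.7583, 0) (74, 0) (74, 20) (21.7609, 20)]  |A|=1064.8082
6. ⊥bis P0·P5 via (37.97,15.3): [(19.7583, 0) (47.8844, 0) (34.9244, 20) (21.7609, 20)]  |A|=412.8962
7. ⊥bis P0·P6 via (31.055,15.3): [(20.676, 9.1655) (19.7583, 0) (47.8844, 0) (36.055, 18.2552)]  |A|=323.0314
8. ⊥bis P0·P7 via (50.87,9.035): [(20.676, 9.1655) (19.7583, 0) (47.8844, 0) (36.055, 18.2552)]  |A|=323.0314
9. canonical 4-gon: [(20.676, 9.1655) (19.7583, 0) (47.8844, 0) (36.055, 18.2552)]
10. shoelace: 323.0314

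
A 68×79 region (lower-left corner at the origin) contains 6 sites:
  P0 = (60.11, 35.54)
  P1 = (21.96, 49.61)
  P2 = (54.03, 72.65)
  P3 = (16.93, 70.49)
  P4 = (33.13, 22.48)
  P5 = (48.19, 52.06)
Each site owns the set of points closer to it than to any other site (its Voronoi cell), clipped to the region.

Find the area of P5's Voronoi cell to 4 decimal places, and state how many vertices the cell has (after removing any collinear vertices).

1. box [0,68]×[0,79]: [(0, 0) (68, 0) (68, 79) (0, 79)]
2. ⊥bis P5·P0 via (54.15,43.8): [(0, 4.7281) (68, 53.7935) (68, 79) (0, 79)]  |A|=3382.2673
3. ⊥bis P5·P1 via (35.075,50.835): [(36.895, 31.3497) (68, 53.7935) (68, 79) (32.4443, 79)]  |A|=1239.1457
4. ⊥bis P5·P2 via (51.11,62.355): [(33.5333, 67.3403) (36.895, 31.3497) (68, 53.7935) (68, 57.5644)]  |A|=662.4553
5. ⊥bis P5·P3 via (32.56,61.275): [(35.7631, 66.7079) (33.8893, 63.5296) (36.895, 31.3497) (68, 53.7935) (68, 57.5644)]  |A|=658.3194
6. ⊥bis P5·P4 via (40.66,37.27): [(35.7631, 66.7079) (33.8893, 63.5296) (36.1264, 39.5782) (43.2632, 35.9446) (68, 53.7935) (68, 57.5644)]  |A|=630.3533
7. canonical 6-gon: [(35.7631, 66.7079) (33.8893, 63.5296) (36.1264, 39.5782) (43.2632, 35.9446) (68, 53.7935) (68, 57.5644)]
8. shoelace: 630.3533

Area of P5's cell: 630.3533 (6 vertices)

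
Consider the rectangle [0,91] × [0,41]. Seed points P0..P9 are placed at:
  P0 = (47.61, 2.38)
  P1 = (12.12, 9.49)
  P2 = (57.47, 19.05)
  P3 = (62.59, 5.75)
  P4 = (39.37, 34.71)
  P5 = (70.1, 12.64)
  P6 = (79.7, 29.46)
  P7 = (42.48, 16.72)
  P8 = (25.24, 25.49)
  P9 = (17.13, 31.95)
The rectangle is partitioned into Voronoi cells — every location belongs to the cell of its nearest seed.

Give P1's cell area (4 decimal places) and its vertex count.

Area of P1's cell: 540.7528 (6 vertices)

1. box [0,91]×[0,41]: [(0, 0) (91, 0) (91, 41) (0, 41)]
2. ⊥bis P1·P0 via (29.865,5.935): [(0, 0) (28.676, 0) (36.8899, 41) (0, 41)]  |A|=1344.0999
3. ⊥bis P1·P2 via (34.795,14.27): [(0, 0) (28.676, 0) (33.1234, 22.1996) (29.1602, 41) (0, 41)]  |A|=1271.4393
4. ⊥bis P1·P3 via (37.355,7.62): [(0, 0) (28.676, 0) (33.1234, 22.1996) (29.1602, 41) (0, 41)]  |A|=1271.4393
5. ⊥bis P1·P4 via (25.745,22.1): [(0, 0) (28.676, 0) (31.7941, 15.564) (8.253, 41) (0, 41)]  |A|=979.8964
6. ⊥bis P1·P5 via (41.11,11.065): [(0, 0) (28.676, 0) (31.7941, 15.564) (8.253, 41) (0, 41)]  |A|=979.8964
7. ⊥bis P1·P6 via (45.91,19.475): [(0, 0) (28.676, 0) (31.7941, 15.564) (8.253, 41) (0, 41)]  |A|=979.8964
8. ⊥bis P1·P7 via (27.3,13.105): [(0, 0) (28.676, 0) (29.4732, 3.9793) (24.9545, 22.9541) (8.253, 41) (0, 41)]  |A|=931.7037
9. ⊥bis P1·P8 via (18.68,17.49): [(0, 32.8076) (0, 0) (28.676, 0) (29.4732, 3.9793) (28.0941, 9.7704)]  |A|=605.9908
10. ⊥bis P1·P9 via (14.625,20.72): [(14.7843, 20.6845) (0, 23.9823) (0, 0) (28.676, 0) (29.4732, 3.9793) (28.0941, 9.7704)]  |A|=540.7528
11. canonical 6-gon: [(14.7843, 20.6845) (0, 23.9823) (0, 0) (28.676, 0) (29.4732, 3.9793) (28.0941, 9.7704)]
12. shoelace: 540.7528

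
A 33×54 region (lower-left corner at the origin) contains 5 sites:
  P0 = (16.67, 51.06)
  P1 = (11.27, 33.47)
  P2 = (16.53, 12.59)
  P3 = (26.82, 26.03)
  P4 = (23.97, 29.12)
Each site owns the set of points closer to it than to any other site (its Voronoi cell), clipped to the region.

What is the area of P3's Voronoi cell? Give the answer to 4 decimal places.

1. box [0,33]×[0,54]: [(0, 0) (33, 0) (33, 54) (0, 54)]
2. ⊥bis P3·P0 via (21.745,38.545): [(0, 29.7271) (0, 0) (33, 0) (33, 43.1091)]  |A|=1201.7967
3. ⊥bis P3·P1 via (19.045,29.75): [(23.616, 39.3037) (4.8109, 0) (33, 0) (33, 43.1091)]  |A|=756.2348
4. ⊥bis P3·P2 via (21.675,19.31): [(23.616, 39.3037) (16.0942, 23.5828) (33, 10.6393) (33, 43.1091)]  |A|=333.9139
5. ⊥bis P3·P4 via (25.395,27.575): [(18.8112, 21.5026) (33, 10.6393) (33, 34.5893)]  |A|=169.9108
6. canonical 3-gon: [(18.8112, 21.5026) (33, 10.6393) (33, 34.5893)]
7. shoelace: 169.9108

Area of P3's cell: 169.9108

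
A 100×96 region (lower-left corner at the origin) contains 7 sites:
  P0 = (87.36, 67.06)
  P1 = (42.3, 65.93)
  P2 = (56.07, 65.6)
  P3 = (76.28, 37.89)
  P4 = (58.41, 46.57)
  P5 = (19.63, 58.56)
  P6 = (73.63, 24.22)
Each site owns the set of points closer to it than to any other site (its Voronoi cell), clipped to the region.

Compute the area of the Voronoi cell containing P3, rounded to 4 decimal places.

1. box [0,100]×[0,96]: [(0, 0) (100, 0) (100, 96) (0, 96)]
2. ⊥bis P3·P0 via (81.82,52.475): [(0, 83.5537) (0, 0) (100, 0) (100, 45.5695)]  |A|=6456.1582
3. ⊥bis P3·P1 via (59.29,51.91): [(65.0216, 58.8558) (16.4543, 0) (100, 0) (100, 45.5695)]  |A|=3255.546
4. ⊥bis P3·P2 via (66.175,51.745): [(72.1908, 56.1326) (48.5408, 38.8837) (16.4543, 0) (100, 0) (100, 45.5695)]  |A|=3161.5136
5. ⊥bis P3·P4 via (67.345,42.23): [(73.8008, 55.521) (46.8326, 0) (100, 0) (100, 45.5695)]  |A|=2072.8944
6. ⊥bis P3·P5 via (47.955,48.225): [(73.8008, 55.521) (46.8326, 0) (100, 0) (100, 45.5695)]  |A|=2072.8944
7. ⊥bis P3·P6 via (74.955,31.055): [(73.8008, 55.521) (63.039, 33.365) (100, 26.1999) (100, 45.5695)]  |A|=701.7426
8. canonical 4-gon: [(73.8008, 55.521) (63.039, 33.365) (100, 26.1999) (100, 45.5695)]
9. shoelace: 701.7426

Area of P3's cell: 701.7426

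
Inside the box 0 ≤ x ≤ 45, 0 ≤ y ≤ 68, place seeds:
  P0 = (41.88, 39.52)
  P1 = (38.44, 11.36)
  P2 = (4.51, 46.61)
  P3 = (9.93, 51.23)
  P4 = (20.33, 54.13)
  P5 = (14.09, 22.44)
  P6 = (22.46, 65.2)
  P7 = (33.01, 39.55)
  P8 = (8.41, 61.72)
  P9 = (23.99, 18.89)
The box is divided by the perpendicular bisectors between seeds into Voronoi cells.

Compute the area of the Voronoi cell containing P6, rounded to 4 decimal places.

1. box [0,45]×[0,68]: [(0, 0) (45, 0) (45, 68) (0, 68)]
2. ⊥bis P6·P0 via (32.17,52.36): [(0, 28.0321) (45, 62.0624) (45, 68) (0, 68)]  |A|=1032.8737
3. ⊥bis P6·P1 via (30.45,38.28): [(0, 29.2423) (2.6342, 30.0241) (45, 62.0624) (45, 68) (0, 68)]  |A|=1031.2797
4. ⊥bis P6·P2 via (13.485,55.905): [(23.7505, 45.9929) (45, 62.0624) (45, 68) (0.9588, 68)]  |A|=547.6948
5. ⊥bis P6·P3 via (16.195,58.215): [(27.0444, 48.4839) (45, 62.0624) (45, 68) (5.2855, 68)]  |A|=440.8426
6. ⊥bis P6·P4 via (21.395,59.665): [(12.7166, 61.3348) (37.685, 56.5306) (45, 62.0624) (45, 68) (5.2855, 68)]  |A|=314.8262
7. ⊥bis P6·P5 via (18.275,43.82): [(12.7166, 61.3348) (37.685, 56.5306) (45, 62.0624) (45, 68) (5.2855, 68)]  |A|=314.8262
8. ⊥bis P6·P7 via (27.735,52.375): [(12.7166, 61.3348) (37.685, 56.5306) (45, 62.0624) (45, 68) (5.2855, 68)]  |A|=314.8262
9. ⊥bis P6·P8 via (15.435,63.46): [(16.1238, 60.6793) (37.685, 56.5306) (45, 62.0624) (45, 68) (14.3105, 68)]  |A|=272.8725
10. ⊥bis P6·P9 via (23.225,42.045): [(16.1238, 60.6793) (37.685, 56.5306) (45, 62.0624) (45, 68) (14.3105, 68)]  |A|=272.8725
11. canonical 5-gon: [(16.1238, 60.6793) (37.685, 56.5306) (45, 62.0624) (45, 68) (14.3105, 68)]
12. shoelace: 272.8725

Area of P6's cell: 272.8725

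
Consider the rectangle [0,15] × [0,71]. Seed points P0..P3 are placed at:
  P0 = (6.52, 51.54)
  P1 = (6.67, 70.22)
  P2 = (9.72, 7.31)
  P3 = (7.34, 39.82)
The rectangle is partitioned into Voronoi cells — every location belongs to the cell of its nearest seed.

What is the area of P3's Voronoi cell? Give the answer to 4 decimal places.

1. box [0,15]×[0,71]: [(0, 0) (15, 0) (15, 71) (0, 71)]
2. ⊥bis P3·P0 via (6.93,45.68): [(0, 45.1951) (0, 0) (15, 0) (15, 46.2446)]  |A|=685.7982
3. ⊥bis P3·P1 via (7.005,55.02): [(0, 45.1951) (0, 0) (15, 0) (15, 46.2446)]  |A|=685.7982
4. ⊥bis P3·P2 via (8.53,23.565): [(0, 45.1951) (0, 22.9405) (15, 24.0387) (15, 46.2446)]  |A|=333.4543
5. canonical 4-gon: [(0, 45.1951) (0, 22.9405) (15, 24.0387) (15, 46.2446)]
6. shoelace: 333.4543

Area of P3's cell: 333.4543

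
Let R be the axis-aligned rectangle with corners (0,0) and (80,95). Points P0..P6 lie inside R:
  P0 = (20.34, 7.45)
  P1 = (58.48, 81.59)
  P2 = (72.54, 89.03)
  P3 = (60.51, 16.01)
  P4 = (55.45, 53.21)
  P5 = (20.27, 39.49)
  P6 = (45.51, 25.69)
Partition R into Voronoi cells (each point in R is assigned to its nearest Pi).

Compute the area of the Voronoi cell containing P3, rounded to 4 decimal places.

Area of P3's cell: 1038.5247

1. box [0,80]×[0,95]: [(0, 0) (80, 0) (80, 95) (0, 95)]
2. ⊥bis P3·P0 via (40.425,11.73): [(42.9246, 0) (80, 0) (80, 95) (22.6806, 95)]  |A|=4483.7516
3. ⊥bis P3·P1 via (59.495,48.8): [(32.7023, 47.9706) (42.9246, 0) (80, 0) (80, 49.4347)]  |A|=2058.3393
4. ⊥bis P3·P2 via (66.525,52.52): [(32.7023, 47.9706) (42.9246, 0) (80, 0) (80, 49.4347)]  |A|=2058.3393
5. ⊥bis P3·P4 via (57.98,34.61): [(36.1812, 31.6449) (42.9246, 0) (80, 0) (80, 37.6052)]  |A|=1410.5301
6. ⊥bis P3·P5 via (40.39,27.75): [(43.2214, 32.6025) (37.9151, 23.5085) (42.9246, 0) (80, 0) (80, 37.6052)]  |A|=1381.0589
7. ⊥bis P3·P6 via (53.01,20.85): [(62.266, 35.193) (42.0881, 3.9255) (42.9246, 0) (80, 0) (80, 37.6052)]  |A|=1038.5247
8. canonical 5-gon: [(62.266, 35.193) (42.0881, 3.9255) (42.9246, 0) (80, 0) (80, 37.6052)]
9. shoelace: 1038.5247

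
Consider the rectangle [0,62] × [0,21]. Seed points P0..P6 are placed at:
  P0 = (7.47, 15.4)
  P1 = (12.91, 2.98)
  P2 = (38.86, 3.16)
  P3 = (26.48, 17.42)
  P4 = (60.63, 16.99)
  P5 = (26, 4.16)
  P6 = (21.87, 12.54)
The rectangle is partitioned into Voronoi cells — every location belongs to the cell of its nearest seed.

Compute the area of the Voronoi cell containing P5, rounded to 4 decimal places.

1. box [0,62]×[0,21]: [(0, 0) (62, 0) (62, 21) (0, 21)]
2. ⊥bis P5·P0 via (16.735,9.78): [(10.8026, 0) (62, 0) (62, 21) (23.5409, 21)]  |A|=941.3935
3. ⊥bis P5·P1 via (19.455,3.57): [(18.6157, 12.8805) (19.7768, 0) (62, 0) (62, 21) (23.5409, 21)]  |A|=883.5974
4. ⊥bis P5·P2 via (32.43,3.66): [(18.6157, 12.8805) (19.7768, 0) (32.1454, 0) (33.7784, 21) (23.5409, 21)]  |A|=273.7969
5. ⊥bis P5·P3 via (26.24,10.79): [(18.7798, 11.0601) (19.7768, 0) (32.1454, 0) (32.9655, 10.5465)]  |A|=143.4141
6. ⊥bis P5·P4 via (43.315,10.575): [(18.7798, 11.0601) (19.7768, 0) (32.1454, 0) (32.9655, 10.5465)]  |A|=143.4141
7. ⊥bis P5·P6 via (23.935,8.35): [(28.7049, 10.7008) (19.233, 6.0327) (19.7768, 0) (32.1454, 0) (32.9655, 10.5465)]  |A|=118.547
8. canonical 5-gon: [(28.7049, 10.7008) (19.233, 6.0327) (19.7768, 0) (32.1454, 0) (32.9655, 10.5465)]
9. shoelace: 118.547

Area of P5's cell: 118.5470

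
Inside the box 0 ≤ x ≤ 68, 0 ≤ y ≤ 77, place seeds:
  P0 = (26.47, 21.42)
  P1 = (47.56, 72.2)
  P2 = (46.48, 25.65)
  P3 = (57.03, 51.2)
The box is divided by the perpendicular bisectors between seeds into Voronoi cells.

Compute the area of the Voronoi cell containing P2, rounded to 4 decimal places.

Area of P2's cell: 1198.5666

1. box [0,68]×[0,77]: [(0, 0) (68, 0) (68, 77) (0, 77)]
2. ⊥bis P2·P0 via (36.475,23.535): [(41.4502, 0) (68, 0) (68, 77) (25.1728, 77)]  |A|=2671.0157
3. ⊥bis P2·P1 via (47.02,48.925): [(31.0293, 49.296) (41.4502, 0) (68, 0) (68, 48.4382)]  |A|=1549.7989
4. ⊥bis P2·P3 via (51.755,38.425): [(31.565, 46.7618) (41.4502, 0) (68, 0) (68, 31.7172)]  |A|=1198.5666
5. canonical 4-gon: [(31.565, 46.7618) (41.4502, 0) (68, 0) (68, 31.7172)]
6. shoelace: 1198.5666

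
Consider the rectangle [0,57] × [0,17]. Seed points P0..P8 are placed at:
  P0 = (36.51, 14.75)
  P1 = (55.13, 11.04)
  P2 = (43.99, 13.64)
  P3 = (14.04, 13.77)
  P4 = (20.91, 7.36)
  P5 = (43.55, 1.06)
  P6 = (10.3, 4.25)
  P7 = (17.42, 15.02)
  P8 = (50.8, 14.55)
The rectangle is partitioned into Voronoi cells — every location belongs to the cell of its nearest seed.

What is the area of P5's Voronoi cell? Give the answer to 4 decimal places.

1. box [0,57]×[0,17]: [(0, 0) (57, 0) (57, 17) (0, 17)]
2. ⊥bis P5·P0 via (40.03,7.905): [(24.6579, 0) (57, 0) (57, 16.6317)]  |A|=268.9522
3. ⊥bis P5·P1 via (49.34,6.05): [(45.3732, 10.6527) (24.6579, 0) (54.5541, 0)]  |A|=159.2378
4. ⊥bis P5·P2 via (43.77,7.35): [(48.3579, 7.1895) (39.2577, 7.5078) (24.6579, 0) (54.5541, 0)]  |A|=143.9548
5. ⊥bis P5·P3 via (28.795,7.415): [(48.3579, 7.1895) (39.2577, 7.5078) (25.8698, 0.6232) (25.6013, 0) (54.5541, 0)]  |A|=143.6608
6. ⊥bis P5·P4 via (32.23,4.21): [(48.3579, 7.1895) (39.2577, 7.5078) (32.1273, 3.8411) (31.0585, 0) (54.5541, 0)]  |A|=131.6621
7. ⊥bis P5·P6 via (26.925,2.655): [(48.3579, 7.1895) (39.2577, 7.5078) (32.1273, 3.8411) (31.0585, 0) (54.5541, 0)]  |A|=131.6621
8. ⊥bis P5·P7 via (30.485,8.04): [(48.3579, 7.1895) (39.2577, 7.5078) (32.1273, 3.8411) (31.0585, 0) (54.5541, 0)]  |A|=131.6621
9. ⊥bis P5·P8 via (47.175,7.805): [(48.3905, 7.1518) (48.3176, 7.1909) (39.2577, 7.5078) (32.1273, 3.8411) (31.0585, 0) (54.5541, 0)]  |A|=131.6614
10. canonical 6-gon: [(48.3905, 7.1518) (48.3176, 7.1909) (39.2577, 7.5078) (32.1273, 3.8411) (31.0585, 0) (54.5541, 0)]
11. shoelace: 131.6614

Area of P5's cell: 131.6614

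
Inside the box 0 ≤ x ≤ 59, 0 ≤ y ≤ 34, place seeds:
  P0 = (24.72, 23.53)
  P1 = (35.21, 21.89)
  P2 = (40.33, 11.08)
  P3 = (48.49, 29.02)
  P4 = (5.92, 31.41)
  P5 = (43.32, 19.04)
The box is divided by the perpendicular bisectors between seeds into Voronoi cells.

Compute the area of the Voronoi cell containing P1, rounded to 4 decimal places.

1. box [0,59]×[0,34]: [(0, 0) (59, 0) (59, 34) (0, 34)]
2. ⊥bis P1·P0 via (29.965,22.71): [(26.4145, 0) (59, 0) (59, 34) (31.7301, 34)]  |A|=1017.5417
3. ⊥bis P1·P2 via (37.77,16.485): [(28.2898, 11.9948) (59, 26.5403) (59, 34) (31.7301, 34)]  |A|=414.5843
4. ⊥bis P1·P3 via (41.85,25.455): [(28.2898, 11.9948) (44.8624, 19.8442) (37.2622, 34) (31.7301, 34)]  |A|=207.9954
5. ⊥bis P1·P4 via (20.565,26.65): [(28.2898, 11.9948) (44.8624, 19.8442) (37.2622, 34) (31.7301, 34)]  |A|=207.9954
6. ⊥bis P1·P5 via (39.265,20.465): [(28.2898, 11.9948) (37.8856, 16.5398) (41.3475, 26.391) (37.2622, 34) (31.7301, 34)]  |A|=179.3502
7. canonical 5-gon: [(28.2898, 11.9948) (37.8856, 16.5398) (41.3475, 26.391) (37.2622, 34) (31.7301, 34)]
8. shoelace: 179.3502

Area of P1's cell: 179.3502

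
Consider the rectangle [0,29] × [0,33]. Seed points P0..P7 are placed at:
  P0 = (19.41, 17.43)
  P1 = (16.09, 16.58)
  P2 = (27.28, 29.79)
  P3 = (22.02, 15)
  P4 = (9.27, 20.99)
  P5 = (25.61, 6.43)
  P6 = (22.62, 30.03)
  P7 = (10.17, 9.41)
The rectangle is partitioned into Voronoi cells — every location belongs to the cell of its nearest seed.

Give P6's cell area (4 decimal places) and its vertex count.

1. box [0,29]×[0,33]: [(0, 0) (29, 0) (29, 33) (0, 33)]
2. ⊥bis P6·P0 via (21.015,23.73): [(0, 29.0838) (29, 21.6957) (29, 33) (0, 33)]  |A|=220.6966
3. ⊥bis P6·P1 via (19.355,23.305): [(0, 32.7019) (15.6803, 25.0891) (29, 21.6957) (29, 33) (0, 33)]  |A|=192.3304
4. ⊥bis P6·P2 via (24.95,29.91): [(0, 32.7019) (15.6803, 25.0891) (24.5849, 22.8205) (25.1091, 33) (0, 33)]  |A|=147.5721
5. ⊥bis P6·P3 via (22.32,22.515): [(0, 32.7019) (15.6803, 25.0891) (24.5849, 22.8205) (25.1091, 33) (0, 33)]  |A|=147.5721
6. ⊥bis P6·P4 via (15.945,25.51): [(16.3446, 24.9198) (24.5849, 22.8205) (25.1091, 33) (10.8731, 33)]  |A|=100.0057
7. ⊥bis P6·P5 via (24.115,18.23): [(16.3446, 24.9198) (24.5849, 22.8205) (25.1091, 33) (10.8731, 33)]  |A|=100.0057
8. ⊥bis P6·P7 via (16.395,19.72): [(16.3446, 24.9198) (24.5849, 22.8205) (25.1091, 33) (10.8731, 33)]  |A|=100.0057
9. canonical 4-gon: [(16.3446, 24.9198) (24.5849, 22.8205) (25.1091, 33) (10.8731, 33)]
10. shoelace: 100.0057

Area of P6's cell: 100.0057 (4 vertices)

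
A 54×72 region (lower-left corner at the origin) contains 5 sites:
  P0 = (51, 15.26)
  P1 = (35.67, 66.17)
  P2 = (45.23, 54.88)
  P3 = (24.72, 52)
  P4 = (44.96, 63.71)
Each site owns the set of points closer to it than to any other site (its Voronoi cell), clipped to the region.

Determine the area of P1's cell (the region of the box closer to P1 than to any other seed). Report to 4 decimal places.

Area of P1's cell: 255.4666

1. box [0,54]×[0,72]: [(0, 0) (54, 0) (54, 72) (0, 72)]
2. ⊥bis P1·P0 via (43.335,40.715): [(0, 27.666) (54, 43.9264) (54, 72) (0, 72)]  |A|=1955.0046
3. ⊥bis P1·P2 via (40.45,60.525): [(0, 27.666) (2.5524, 28.4346) (54, 71.9987) (54, 72) (0, 72)]  |A|=1232.8795
4. ⊥bis P1·P3 via (30.195,59.085): [(34.6677, 55.6287) (54, 71.9987) (54, 72) (13.4822, 72)]  |A|=331.6773
5. ⊥bis P1·P4 via (40.315,64.94): [(34.6677, 55.6287) (38.769, 59.1016) (42.1845, 72) (13.4822, 72)]  |A|=255.4666
6. canonical 4-gon: [(34.6677, 55.6287) (38.769, 59.1016) (42.1845, 72) (13.4822, 72)]
7. shoelace: 255.4666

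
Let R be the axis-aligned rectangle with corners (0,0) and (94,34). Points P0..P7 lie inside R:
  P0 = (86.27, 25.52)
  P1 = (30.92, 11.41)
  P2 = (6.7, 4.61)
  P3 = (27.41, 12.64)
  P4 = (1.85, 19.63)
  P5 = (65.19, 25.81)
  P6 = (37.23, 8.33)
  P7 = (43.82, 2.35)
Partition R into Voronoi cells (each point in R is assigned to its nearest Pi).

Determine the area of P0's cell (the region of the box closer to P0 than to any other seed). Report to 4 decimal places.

1. box [0,94]×[0,34]: [(0, 0) (94, 0) (94, 34) (0, 34)]
2. ⊥bis P0·P1 via (58.595,18.465): [(63.3022, 0) (94, 0) (94, 34) (54.6348, 34)]  |A|=1191.0723
3. ⊥bis P0·P2 via (46.485,15.065): [(63.3022, 0) (94, 0) (94, 34) (54.6348, 34)]  |A|=1191.0723
4. ⊥bis P0·P3 via (56.84,19.08): [(63.3022, 0) (94, 0) (94, 34) (54.6348, 34)]  |A|=1191.0723
5. ⊥bis P0·P4 via (44.06,22.575): [(63.3022, 0) (94, 0) (94, 34) (54.6348, 34)]  |A|=1191.0723
6. ⊥bis P0·P5 via (75.73,25.665): [(75.3769, 0) (94, 0) (94, 34) (75.8447, 34)]  |A|=625.233
7. ⊥bis P0·P6 via (61.75,16.925): [(75.3769, 0) (94, 0) (94, 34) (75.8447, 34)]  |A|=625.233
8. ⊥bis P0·P7 via (65.045,13.935): [(75.3769, 0) (94, 0) (94, 34) (75.8447, 34)]  |A|=625.233
9. canonical 4-gon: [(75.3769, 0) (94, 0) (94, 34) (75.8447, 34)]
10. shoelace: 625.233

Area of P0's cell: 625.2330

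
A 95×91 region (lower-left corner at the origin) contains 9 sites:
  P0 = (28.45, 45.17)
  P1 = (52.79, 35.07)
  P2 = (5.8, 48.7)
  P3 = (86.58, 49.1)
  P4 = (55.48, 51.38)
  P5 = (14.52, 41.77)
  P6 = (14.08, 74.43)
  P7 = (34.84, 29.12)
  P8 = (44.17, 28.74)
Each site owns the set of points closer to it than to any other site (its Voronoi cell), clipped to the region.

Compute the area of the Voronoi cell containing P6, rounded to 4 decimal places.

1. box [0,95]×[0,91]: [(0, 0) (95, 0) (95, 91) (0, 91)]
2. ⊥bis P6·P0 via (21.265,59.8): [(0, 49.3565) (84.794, 91) (0, 91)]  |A|=1765.5617
3. ⊥bis P6·P1 via (33.435,54.75): [(0, 49.3565) (55.8304, 76.7756) (70.2937, 91) (0, 91)]  |A|=1662.4321
4. ⊥bis P6·P2 via (9.94,61.565): [(0, 64.7637) (18.9531, 58.6646) (55.8304, 76.7756) (70.2937, 91) (0, 91)]  |A|=1516.4248
5. ⊥bis P6·P3 via (50.33,61.765): [(0, 64.7637) (18.9531, 58.6646) (55.5213, 76.6238) (60.5441, 91) (0, 91)]  |A|=1445.2432
6. ⊥bis P6·P4 via (34.78,62.905): [(0, 64.7637) (18.9531, 58.6646) (37.4869, 67.7668) (50.4223, 91) (0, 91)]  |A|=1220.2711
7. ⊥bis P6·P5 via (14.3,58.1): [(0, 64.7637) (18.9531, 58.6646) (37.4869, 67.7668) (50.4223, 91) (0, 91)]  |A|=1220.2711
8. ⊥bis P6·P7 via (24.46,51.775): [(0, 64.7637) (18.9531, 58.6646) (37.4869, 67.7668) (50.4223, 91) (0, 91)]  |A|=1220.2711
9. ⊥bis P6·P8 via (29.125,51.585): [(0, 64.7637) (18.9531, 58.6646) (37.4869, 67.7668) (50.4223, 91) (0, 91)]  |A|=1220.2711
10. canonical 5-gon: [(0, 64.7637) (18.9531, 58.6646) (37.4869, 67.7668) (50.4223, 91) (0, 91)]
11. shoelace: 1220.2711

Area of P6's cell: 1220.2711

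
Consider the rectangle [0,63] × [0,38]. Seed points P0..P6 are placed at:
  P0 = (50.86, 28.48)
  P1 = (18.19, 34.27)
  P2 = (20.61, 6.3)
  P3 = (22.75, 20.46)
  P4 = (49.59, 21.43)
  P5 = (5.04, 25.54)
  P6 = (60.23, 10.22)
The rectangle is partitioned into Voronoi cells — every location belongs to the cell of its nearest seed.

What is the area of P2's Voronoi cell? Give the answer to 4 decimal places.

1. box [0,63]×[0,38]: [(0, 0) (63, 0) (63, 38) (0, 38)]
2. ⊥bis P2·P0 via (35.735,17.39): [(0, 0) (48.4858, 0) (20.6233, 38) (0, 38)]  |A|=1313.0714
3. ⊥bis P2·P1 via (19.4,20.285): [(0, 18.6065) (0, 0) (48.4858, 0) (32.7645, 21.4413)]  |A|=824.615
4. ⊥bis P2·P3 via (21.68,13.38): [(0, 16.6565) (0, 0) (48.4858, 0) (40.7932, 10.4914)]  |A|=594.0782
5. ⊥bis P2·P4 via (35.1,13.865): [(36.5245, 11.1366) (0, 16.6565) (0, 0) (42.3387, 0)]  |A|=539.9385
6. ⊥bis P2·P5 via (12.825,15.92): [(36.5245, 11.1366) (11.5737, 14.9074) (0, 5.5413) (0, 0) (42.3387, 0)]  |A|=475.617
7. ⊥bis P2·P6 via (40.42,8.26): [(40.9797, 2.603) (36.5245, 11.1366) (11.5737, 14.9074) (0, 5.5413) (0, 0) (41.2372, 0)]  |A|=474.1834
8. canonical 6-gon: [(40.9797, 2.603) (36.5245, 11.1366) (11.5737, 14.9074) (0, 5.5413) (0, 0) (41.2372, 0)]
9. shoelace: 474.1834

Area of P2's cell: 474.1834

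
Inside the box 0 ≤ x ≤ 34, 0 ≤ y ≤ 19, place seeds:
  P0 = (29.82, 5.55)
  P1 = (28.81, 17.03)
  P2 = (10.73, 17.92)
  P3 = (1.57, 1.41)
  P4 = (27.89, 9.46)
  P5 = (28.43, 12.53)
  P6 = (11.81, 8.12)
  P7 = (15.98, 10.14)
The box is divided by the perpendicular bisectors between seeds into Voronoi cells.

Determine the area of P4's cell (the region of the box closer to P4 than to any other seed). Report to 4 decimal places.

1. box [0,34]×[0,19]: [(0, 0) (34, 0) (34, 19) (0, 19)]
2. ⊥bis P4·P0 via (28.855,7.505): [(0, 0) (13.6506, 0) (34, 10.0446) (34, 19) (0, 19)]  |A|=543.799
3. ⊥bis P4·P1 via (28.35,13.245): [(0, 16.6904) (0, 0) (13.6506, 0) (34, 10.0446) (34, 12.5583)]  |A|=395.0284
4. ⊥bis P4·P2 via (19.31,13.69): [(19.614, 14.3067) (12.5607, 0) (13.6506, 0) (34, 10.0446) (34, 12.5583)]  |A|=141.4935
5. ⊥bis P4·P3 via (14.73,5.435): [(19.614, 14.3067) (14.9253, 4.7963) (16.0327, 1.1758) (34, 10.0446) (34, 12.5583)]  |A|=133.9167
6. ⊥bis P4·P5 via (28.16,10.995): [(18.7936, 12.6425) (14.9253, 4.7963) (16.0327, 1.1758) (33.8852, 9.988)]  |A|=101.5368
7. ⊥bis P4·P6 via (19.85,8.79): [(19.5399, 12.5112) (20.3086, 3.2865) (33.8852, 9.988)]  |A|=65.1964
8. ⊥bis P4·P7 via (21.935,9.8): [(22.0644, 12.0672) (21.5995, 3.9236) (33.8852, 9.988)]  |A|=48.615
9. canonical 3-gon: [(22.0644, 12.0672) (21.5995, 3.9236) (33.8852, 9.988)]
10. shoelace: 48.615

Area of P4's cell: 48.6150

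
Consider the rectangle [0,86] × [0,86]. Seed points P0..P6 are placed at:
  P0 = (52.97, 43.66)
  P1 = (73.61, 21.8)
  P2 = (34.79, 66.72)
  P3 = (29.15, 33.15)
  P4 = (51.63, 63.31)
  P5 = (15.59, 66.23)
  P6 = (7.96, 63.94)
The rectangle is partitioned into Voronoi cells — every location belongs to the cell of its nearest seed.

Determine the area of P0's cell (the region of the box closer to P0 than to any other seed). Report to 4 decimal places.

1. box [0,86]×[0,86]: [(0, 0) (86, 0) (86, 86) (0, 86)]
2. ⊥bis P0·P1 via (63.29,32.73): [(0, 0) (28.6254, 0) (86, 54.1726) (86, 86) (0, 86)]  |A|=5841.9349
3. ⊥bis P0·P2 via (43.88,55.19): [(0, 20.596) (0, 0) (28.6254, 0) (86, 54.1726) (86, 86) (82.9602, 86)]  |A|=3128.968
4. ⊥bis P0·P3 via (41.06,38.405): [(36.2931, 49.2087) (49.3651, 19.5822) (86, 54.1726) (86, 86) (82.9602, 86)]  |A|=1615.7023
5. ⊥bis P0·P4 via (52.3,53.485): [(40.7153, 52.695) (36.2931, 49.2087) (49.3651, 19.5822) (86, 54.1726) (86, 55.7831)]  |A|=880.9009
6. ⊥bis P0·P5 via (34.28,54.945): [(40.7153, 52.695) (36.2931, 49.2087) (49.3651, 19.5822) (86, 54.1726) (86, 55.7831)]  |A|=880.9009
7. ⊥bis P0·P6 via (30.465,53.8): [(40.7153, 52.695) (36.2931, 49.2087) (49.3651, 19.5822) (86, 54.1726) (86, 55.7831)]  |A|=880.9009
8. canonical 5-gon: [(40.7153, 52.695) (36.2931, 49.2087) (49.3651, 19.5822) (86, 54.1726) (86, 55.7831)]
9. shoelace: 880.9009

Area of P0's cell: 880.9009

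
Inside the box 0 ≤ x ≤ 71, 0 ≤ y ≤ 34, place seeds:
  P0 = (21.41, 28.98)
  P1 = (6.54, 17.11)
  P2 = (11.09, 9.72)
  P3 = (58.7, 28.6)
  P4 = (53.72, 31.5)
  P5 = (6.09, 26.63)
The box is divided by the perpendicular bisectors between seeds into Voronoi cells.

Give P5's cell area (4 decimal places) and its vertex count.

1. box [0,71]×[0,34]: [(0, 0) (71, 0) (71, 34) (0, 34)]
2. ⊥bis P5·P0 via (13.75,27.805): [(0, 0) (18.0151, 0) (12.7997, 34) (0, 34)]  |A|=523.8524
3. ⊥bis P5·P1 via (6.315,21.87): [(0, 21.5715) (14.6003, 22.2616) (12.7997, 34) (0, 34)]  |A|=165.8539
4. ⊥bis P5·P2 via (8.59,18.175): [(0, 21.5715) (14.6003, 22.2616) (12.7997, 34) (0, 34)]  |A|=165.8539
5. ⊥bis P5·P3 via (32.395,27.615): [(0, 21.5715) (14.6003, 22.2616) (12.7997, 34) (0, 34)]  |A|=165.8539
6. ⊥bis P5·P4 via (29.905,29.065): [(0, 21.5715) (14.6003, 22.2616) (12.7997, 34) (0, 34)]  |A|=165.8539
7. canonical 4-gon: [(0, 21.5715) (14.6003, 22.2616) (12.7997, 34) (0, 34)]
8. shoelace: 165.8539

Area of P5's cell: 165.8539 (4 vertices)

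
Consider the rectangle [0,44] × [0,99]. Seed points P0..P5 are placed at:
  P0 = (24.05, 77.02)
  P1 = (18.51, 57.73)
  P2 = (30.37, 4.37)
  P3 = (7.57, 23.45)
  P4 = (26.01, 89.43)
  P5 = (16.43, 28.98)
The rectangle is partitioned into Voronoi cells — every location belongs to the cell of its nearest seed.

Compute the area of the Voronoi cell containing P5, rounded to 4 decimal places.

1. box [0,44]×[0,99]: [(0, 0) (44, 0) (44, 99) (0, 99)]
2. ⊥bis P5·P0 via (20.24,53): [(0, 56.2104) (0, 0) (44, 0) (44, 49.2312)]  |A|=2319.7166
3. ⊥bis P5·P1 via (17.47,43.355): [(0, 44.6189) (0, 0) (44, 0) (44, 41.4356)]  |A|=1893.1996
4. ⊥bis P5·P2 via (23.4,16.675): [(0, 44.6189) (0, 3.4204) (44, 28.3436) (44, 41.4356)]  |A|=1194.3921
5. ⊥bis P5·P3 via (12,26.215): [(0.5374, 44.58) (19.3768, 14.3961) (44, 28.3436) (44, 41.4356)]  |A|=787.5001
6. ⊥bis P5·P4 via (21.22,59.205): [(0.5374, 44.58) (19.3768, 14.3961) (44, 28.3436) (44, 41.4356)]  |A|=787.5001
7. canonical 4-gon: [(0.5374, 44.58) (19.3768, 14.3961) (44, 28.3436) (44, 41.4356)]
8. shoelace: 787.5001

Area of P5's cell: 787.5001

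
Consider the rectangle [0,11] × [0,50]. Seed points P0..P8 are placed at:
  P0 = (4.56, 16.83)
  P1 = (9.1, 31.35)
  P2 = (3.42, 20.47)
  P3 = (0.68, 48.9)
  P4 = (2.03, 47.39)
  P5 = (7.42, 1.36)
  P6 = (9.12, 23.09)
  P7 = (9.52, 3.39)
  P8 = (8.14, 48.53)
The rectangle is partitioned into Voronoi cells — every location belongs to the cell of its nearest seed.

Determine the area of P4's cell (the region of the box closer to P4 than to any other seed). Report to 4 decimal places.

Area of P4's cell: 61.8588

1. box [0,11]×[0,50]: [(0, 0) (11, 0) (11, 50) (0, 50)]
2. ⊥bis P4·P0 via (3.295,32.11): [(0, 31.8372) (11, 32.7479) (11, 50) (0, 50)]  |A|=194.782
3. ⊥bis P4·P1 via (5.565,39.37): [(0, 36.9171) (11, 41.7656) (11, 50) (0, 50)]  |A|=117.2452
4. ⊥bis P4·P2 via (2.725,33.93): [(0, 36.9171) (11, 41.7656) (11, 50) (0, 50)]  |A|=117.2452
5. ⊥bis P4·P3 via (1.355,48.145): [(0, 46.9336) (0, 36.9171) (11, 41.7656) (11, 50) (3.4299, 50)]  |A|=111.9865
6. ⊥bis P4·P5 via (4.725,24.375): [(0, 46.9336) (0, 36.9171) (11, 41.7656) (11, 50) (3.4299, 50)]  |A|=111.9865
7. ⊥bis P4·P6 via (5.575,35.24): [(0, 46.9336) (0, 36.9171) (11, 41.7656) (11, 50) (3.4299, 50)]  |A|=111.9865
8. ⊥bis P4·P7 via (5.775,25.39): [(0, 46.9336) (0, 36.9171) (11, 41.7656) (11, 50) (3.4299, 50)]  |A|=111.9865
9. ⊥bis P4·P8 via (5.085,47.96): [(0, 46.9336) (0, 36.9171) (6.6024, 39.8273) (4.7044, 50) (3.4299, 50)]  |A|=61.8588
10. canonical 5-gon: [(0, 46.9336) (0, 36.9171) (6.6024, 39.8273) (4.7044, 50) (3.4299, 50)]
11. shoelace: 61.8588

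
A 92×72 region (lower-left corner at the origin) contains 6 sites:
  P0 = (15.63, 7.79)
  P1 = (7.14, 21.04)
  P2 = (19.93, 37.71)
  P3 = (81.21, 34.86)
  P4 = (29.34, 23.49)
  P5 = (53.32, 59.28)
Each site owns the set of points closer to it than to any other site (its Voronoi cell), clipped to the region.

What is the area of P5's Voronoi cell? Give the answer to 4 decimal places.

1. box [0,92]×[0,72]: [(0, 0) (92, 0) (92, 72) (0, 72)]
2. ⊥bis P5·P0 via (34.475,33.535): [(0, 58.7702) (80.2887, 0) (92, 0) (92, 72) (0, 72)]  |A|=4264.7077
3. ⊥bis P5·P1 via (30.23,40.16): [(37.6256, 31.2288) (80.2887, 0) (92, 0) (92, 72) (3.8644, 72)]  |A|=3937.0399
4. ⊥bis P5·P2 via (36.625,48.495): [(56.8871, 17.1297) (80.2887, 0) (92, 0) (92, 72) (21.4407, 72)]  |A|=3300.1768
5. ⊥bis P5·P3 via (67.265,47.07): [(50.1632, 27.5381) (89.0933, 72) (21.4407, 72)]  |A|=1503.9807
6. ⊥bis P5·P4 via (41.33,41.385): [(41.1327, 41.5172) (54.5385, 32.5351) (89.0933, 72) (21.4407, 72)]  |A|=1450.8367
7. canonical 4-gon: [(41.1327, 41.5172) (54.5385, 32.5351) (89.0933, 72) (21.4407, 72)]
8. shoelace: 1450.8367

Area of P5's cell: 1450.8367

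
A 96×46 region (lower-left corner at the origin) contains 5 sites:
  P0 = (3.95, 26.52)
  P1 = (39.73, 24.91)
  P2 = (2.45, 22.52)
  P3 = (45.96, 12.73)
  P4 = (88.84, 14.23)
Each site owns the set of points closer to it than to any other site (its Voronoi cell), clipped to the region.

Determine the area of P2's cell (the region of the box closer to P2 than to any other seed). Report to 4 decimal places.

1. box [0,96]×[0,46]: [(0, 0) (96, 0) (96, 46) (0, 46)]
2. ⊥bis P2·P0 via (3.2,24.52): [(0, 25.72) (0, 0) (68.5867, 0)]  |A|=882.0245
3. ⊥bis P2·P1 via (21.09,23.715): [(21.4778, 17.6658) (0, 25.72) (0, 0) (22.6104, 0)]  |A|=475.9199
4. ⊥bis P2·P3 via (24.205,17.625): [(22.0846, 8.2012) (21.4778, 17.6658) (0, 25.72) (0, 0) (20.2393, 0)]  |A|=466.1971
5. ⊥bis P2·P4 via (45.645,18.375): [(22.0846, 8.2012) (21.4778, 17.6658) (0, 25.72) (0, 0) (20.2393, 0)]  |A|=466.1971
6. canonical 5-gon: [(22.0846, 8.2012) (21.4778, 17.6658) (0, 25.72) (0, 0) (20.2393, 0)]
7. shoelace: 466.1971

Area of P2's cell: 466.1971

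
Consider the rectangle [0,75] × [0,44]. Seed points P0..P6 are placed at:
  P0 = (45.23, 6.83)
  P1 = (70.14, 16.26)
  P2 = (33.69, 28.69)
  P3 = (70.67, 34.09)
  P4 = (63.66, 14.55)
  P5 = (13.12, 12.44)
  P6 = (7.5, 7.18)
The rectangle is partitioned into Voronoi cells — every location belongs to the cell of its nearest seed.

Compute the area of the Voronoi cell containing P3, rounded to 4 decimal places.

Area of P3's cell: 412.2911

1. box [0,75]×[0,44]: [(0, 0) (75, 0) (75, 44) (0, 44)]
2. ⊥bis P3·P0 via (57.95,20.46): [(75, 4.5483) (75, 44) (32.7259, 44)]  |A|=833.8913
3. ⊥bis P3·P1 via (70.405,25.175): [(52.3217, 25.7125) (75, 25.0384) (75, 44) (32.7259, 44)]  |A|=601.5512
4. ⊥bis P3·P2 via (52.18,31.39): [(53.012, 25.692) (75, 25.0384) (75, 44) (50.3386, 44)]  |A|=434.2133
5. ⊥bis P3·P4 via (67.165,24.32): [(52.4411, 29.6022) (64.2737, 25.3573) (75, 25.0384) (75, 44) (50.3386, 44)]  |A|=412.2911
6. ⊥bis P3·P5 via (41.895,23.265): [(52.4411, 29.6022) (64.2737, 25.3573) (75, 25.0384) (75, 44) (50.3386, 44)]  |A|=412.2911
7. ⊥bis P3·P6 via (39.085,20.635): [(52.4411, 29.6022) (64.2737, 25.3573) (75, 25.0384) (75, 44) (50.3386, 44)]  |A|=412.2911
8. canonical 5-gon: [(52.4411, 29.6022) (64.2737, 25.3573) (75, 25.0384) (75, 44) (50.3386, 44)]
9. shoelace: 412.2911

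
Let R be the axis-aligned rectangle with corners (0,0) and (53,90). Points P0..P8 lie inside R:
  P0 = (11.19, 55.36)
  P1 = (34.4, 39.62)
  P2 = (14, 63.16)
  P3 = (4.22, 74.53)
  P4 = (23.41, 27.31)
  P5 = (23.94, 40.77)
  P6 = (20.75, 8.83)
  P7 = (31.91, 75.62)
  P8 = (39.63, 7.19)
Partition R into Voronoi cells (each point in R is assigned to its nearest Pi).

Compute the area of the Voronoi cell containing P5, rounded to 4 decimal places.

1. box [0,53]×[0,90]: [(0, 0) (53, 0) (53, 90) (0, 90)]
2. ⊥bis P5·P0 via (17.565,48.065): [(0, 32.7152) (0, 0) (53, 0) (53, 79.0312)]  |A|=2961.2782
3. ⊥bis P5·P1 via (29.17,40.195): [(31.3607, 60.1209) (0, 32.7152) (0, 0) (24.7509, 0)]  |A|=1257.0072
4. ⊥bis P5·P2 via (18.97,51.965): [(31.0538, 57.3296) (25.1853, 54.7243) (0, 32.7152) (0, 0) (24.7509, 0)]  |A|=1249.2166
5. ⊥bis P5·P3 via (14.08,57.65): [(31.0538, 57.3296) (25.1853, 54.7243) (0, 32.7152) (0, 0) (24.7509, 0)]  |A|=1249.2166
6. ⊥bis P5·P4 via (23.675,34.04): [(28.4725, 33.8511) (31.0538, 57.3296) (25.1853, 54.7243) (2.4714, 34.8749)]  |A|=335.2099
7. ⊥bis P5·P6 via (22.345,24.8): [(28.4725, 33.8511) (31.0538, 57.3296) (25.1853, 54.7243) (2.4714, 34.8749)]  |A|=335.2099
8. ⊥bis P5·P7 via (27.925,58.195): [(28.4725, 33.8511) (31.0538, 57.3296) (25.1853, 54.7243) (2.4714, 34.8749)]  |A|=335.2099
9. ⊥bis P5·P8 via (31.785,23.98): [(28.4725, 33.8511) (31.0538, 57.3296) (25.1853, 54.7243) (2.4714, 34.8749)]  |A|=335.2099
10. canonical 4-gon: [(28.4725, 33.8511) (31.0538, 57.3296) (25.1853, 54.7243) (2.4714, 34.8749)]
11. shoelace: 335.2099

Area of P5's cell: 335.2099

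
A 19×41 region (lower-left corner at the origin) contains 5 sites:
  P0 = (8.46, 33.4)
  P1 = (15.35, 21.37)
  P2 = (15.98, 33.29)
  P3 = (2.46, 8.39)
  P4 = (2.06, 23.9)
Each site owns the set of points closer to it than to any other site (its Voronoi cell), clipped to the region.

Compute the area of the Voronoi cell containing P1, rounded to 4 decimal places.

1. box [0,19]×[0,41]: [(0, 0) (19, 0) (19, 41) (0, 41)]
2. ⊥bis P1·P0 via (11.905,27.385): [(0, 20.5666) (0, 0) (19, 0) (19, 31.4486)]  |A|=494.1439
3. ⊥bis P1·P2 via (15.665,27.33): [(12.1347, 27.5166) (0, 20.5666) (0, 0) (19, 0) (19, 27.1537)]  |A|=479.4014
4. ⊥bis P1·P3 via (8.905,14.88): [(12.1347, 27.5166) (2.016, 21.7212) (19, 4.855) (19, 27.1537)]  |A|=211.0899
5. ⊥bis P1·P4 via (8.705,22.635): [(12.1347, 27.5166) (9.3283, 25.9092) (7.4952, 16.28) (19, 4.855) (19, 27.1537)]  |A|=179.7225
6. canonical 5-gon: [(12.1347, 27.5166) (9.3283, 25.9092) (7.4952, 16.28) (19, 4.855) (19, 27.1537)]
7. shoelace: 179.7225

Area of P1's cell: 179.7225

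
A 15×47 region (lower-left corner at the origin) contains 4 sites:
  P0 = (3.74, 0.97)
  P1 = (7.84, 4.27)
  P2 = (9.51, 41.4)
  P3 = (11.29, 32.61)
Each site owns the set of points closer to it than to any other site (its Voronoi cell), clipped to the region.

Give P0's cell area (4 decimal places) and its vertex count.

1. box [0,15]×[0,47]: [(0, 0) (15, 0) (15, 47) (0, 47)]
2. ⊥bis P0·P1 via (5.79,2.62): [(0, 9.8136) (0, 0) (7.8988, 0)]  |A|=38.7579
3. ⊥bis P0·P2 via (6.625,21.185): [(0, 9.8136) (0, 0) (7.8988, 0)]  |A|=38.7579
4. ⊥bis P0·P3 via (7.515,16.79): [(0, 9.8136) (0, 0) (7.8988, 0)]  |A|=38.7579
5. canonical 3-gon: [(0, 9.8136) (0, 0) (7.8988, 0)]
6. shoelace: 38.7579

Area of P0's cell: 38.7579 (3 vertices)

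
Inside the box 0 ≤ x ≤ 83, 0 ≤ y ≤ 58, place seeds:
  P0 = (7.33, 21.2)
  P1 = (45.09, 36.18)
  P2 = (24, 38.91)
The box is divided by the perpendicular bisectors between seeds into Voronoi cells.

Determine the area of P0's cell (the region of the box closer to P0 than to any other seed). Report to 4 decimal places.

1. box [0,83]×[0,58]: [(0, 0) (83, 0) (83, 58) (0, 58)]
2. ⊥bis P0·P1 via (26.21,28.69): [(0, 0) (37.5918, 0) (14.5823, 58) (0, 58)]  |A|=1513.047
3. ⊥bis P0·P2 via (15.665,30.055): [(0, 44.8001) (0, 0) (37.5918, 0) (31.6302, 15.0273)]  |A|=990.9701
4. canonical 4-gon: [(0, 44.8001) (0, 0) (37.5918, 0) (31.6302, 15.0273)]
5. shoelace: 990.9701

Area of P0's cell: 990.9701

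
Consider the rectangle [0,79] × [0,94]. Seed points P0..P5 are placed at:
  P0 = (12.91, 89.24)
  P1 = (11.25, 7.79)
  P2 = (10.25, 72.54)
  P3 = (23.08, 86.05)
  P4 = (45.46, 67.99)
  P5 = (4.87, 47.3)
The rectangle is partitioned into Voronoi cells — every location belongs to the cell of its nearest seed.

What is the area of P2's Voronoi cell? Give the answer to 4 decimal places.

Area of P2's cell: 539.4638

1. box [0,79]×[0,94]: [(0, 0) (79, 0) (79, 94) (0, 94)]
2. ⊥bis P2·P0 via (11.58,80.89): [(0, 82.7345) (0, 0) (79, 0) (79, 70.1512)]  |A|=6038.9861
3. ⊥bis P2·P1 via (10.75,40.165): [(0, 82.7345) (0, 39.999) (79, 41.2191) (79, 70.1512)]  |A|=2830.8739
4. ⊥bis P2·P3 via (16.665,79.295): [(15.6717, 80.2383) (0, 82.7345) (0, 39.999) (57.1149, 40.8811)]  |A|=1477.0896
5. ⊥bis P2·P4 via (27.855,70.265): [(27.6712, 68.8428) (15.6717, 80.2383) (0, 82.7345) (0, 39.999) (23.9918, 40.3695)]  |A|=1006.4688
6. ⊥bis P2·P5 via (7.56,59.92): [(26.01, 55.9873) (27.6712, 68.8428) (15.6717, 80.2383) (0, 82.7345) (0, 61.5314)]  |A|=539.4638
7. canonical 5-gon: [(26.01, 55.9873) (27.6712, 68.8428) (15.6717, 80.2383) (0, 82.7345) (0, 61.5314)]
8. shoelace: 539.4638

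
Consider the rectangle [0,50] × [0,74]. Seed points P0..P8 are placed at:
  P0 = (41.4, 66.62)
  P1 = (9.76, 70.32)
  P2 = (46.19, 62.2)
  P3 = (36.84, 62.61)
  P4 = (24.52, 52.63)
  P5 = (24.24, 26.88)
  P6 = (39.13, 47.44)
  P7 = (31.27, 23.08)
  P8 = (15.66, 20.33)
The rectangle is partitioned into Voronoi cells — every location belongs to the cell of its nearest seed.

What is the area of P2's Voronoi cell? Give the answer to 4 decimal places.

1. box [0,50]×[0,74]: [(0, 0) (50, 0) (50, 74) (0, 74)]
2. ⊥bis P2·P0 via (43.795,64.41): [(0, 16.9489) (0, 0) (50, 0) (50, 71.1344)]  |A|=2202.0831
3. ⊥bis P2·P1 via (27.975,66.26): [(22.3929, 41.2164) (13.2061, 0) (50, 0) (50, 71.1344)]  |A|=1740.1616
4. ⊥bis P2·P3 via (41.515,62.405): [(41.4936, 61.9159) (38.7785, 0) (50, 0) (50, 71.1344)]  |A|=649.9445
5. ⊥bis P2·P4 via (35.355,57.415): [(41.4936, 61.9159) (40.7596, 45.1771) (50, 24.2533) (50, 71.1344)]  |A|=284.4118
6. ⊥bis P2·P5 via (35.215,44.54): [(41.4936, 61.9159) (40.7596, 45.1771) (43.2447, 39.5499) (50, 35.3517) (50, 71.1344)]  |A|=246.9252
7. ⊥bis P2·P6 via (42.66,54.82): [(41.4936, 61.9159) (41.2128, 55.5122) (50, 51.3091) (50, 71.1344)]  |A|=113.0467
8. ⊥bis P2·P7 via (38.73,42.64): [(41.4936, 61.9159) (41.2128, 55.5122) (50, 51.3091) (50, 71.1344)]  |A|=113.0467
9. ⊥bis P2·P8 via (30.925,41.265): [(41.4936, 61.9159) (41.2128, 55.5122) (50, 51.3091) (50, 71.1344)]  |A|=113.0467
10. canonical 4-gon: [(41.4936, 61.9159) (41.2128, 55.5122) (50, 51.3091) (50, 71.1344)]
11. shoelace: 113.0467

Area of P2's cell: 113.0467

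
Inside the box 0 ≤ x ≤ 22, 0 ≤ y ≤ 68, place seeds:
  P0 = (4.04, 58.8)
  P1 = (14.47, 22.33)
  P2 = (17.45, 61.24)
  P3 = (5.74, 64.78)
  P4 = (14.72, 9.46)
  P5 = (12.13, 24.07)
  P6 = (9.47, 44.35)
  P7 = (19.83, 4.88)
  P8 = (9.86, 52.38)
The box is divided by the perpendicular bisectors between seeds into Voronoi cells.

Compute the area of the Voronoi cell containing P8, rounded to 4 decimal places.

1. box [0,22]×[0,68]: [(0, 0) (22, 0) (22, 68) (0, 68)]
2. ⊥bis P8·P0 via (6.95,55.59): [(0, 49.2895) (0, 0) (22, 0) (22, 68) (20.6394, 68)]  |A|=1302.9138
3. ⊥bis P8·P1 via (12.165,37.355): [(0, 49.2895) (0, 35.4888) (22, 38.8638) (22, 68) (20.6394, 68)]  |A|=485.0357
4. ⊥bis P8·P2 via (13.655,56.81): [(10.8996, 59.1705) (0, 49.2895) (0, 35.4888) (22, 38.8638) (22, 49.6612)]  |A|=377.2445
5. ⊥bis P8·P3 via (7.8,58.58): [(10.8996, 59.1705) (0, 49.2895) (0, 35.4888) (22, 38.8638) (22, 49.6612)]  |A|=377.2445
6. ⊥bis P8·P4 via (12.29,30.92): [(10.8996, 59.1705) (0, 49.2895) (0, 35.4888) (22, 38.8638) (22, 49.6612)]  |A|=377.2445
7. ⊥bis P8·P5 via (10.995,38.225): [(10.8996, 59.1705) (0, 49.2895) (0, 37.3434) (22, 39.1074) (22, 49.6612)]  |A|=354.1638
8. ⊥bis P8·P6 via (9.665,48.365): [(10.8996, 59.1705) (0, 49.2895) (0, 48.8344) (22, 47.7659) (22, 49.6612)]  |A|=132.5191
9. ⊥bis P8·P7 via (14.845,28.63): [(10.8996, 59.1705) (0, 49.2895) (0, 48.8344) (22, 47.7659) (22, 49.6612)]  |A|=132.5191
10. canonical 5-gon: [(10.8996, 59.1705) (0, 49.2895) (0, 48.8344) (22, 47.7659) (22, 49.6612)]
11. shoelace: 132.5191

Area of P8's cell: 132.5191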